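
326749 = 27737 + 299012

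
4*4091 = 16364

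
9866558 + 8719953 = 18586511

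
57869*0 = 0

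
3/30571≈0.0000981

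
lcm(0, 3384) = 0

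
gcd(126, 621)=9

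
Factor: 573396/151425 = 2^2*3^(-1)*5^(-2)*71^1 = 284/75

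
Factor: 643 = 643^1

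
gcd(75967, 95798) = 1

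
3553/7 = 507 + 4/7 ≈ 507.57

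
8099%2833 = 2433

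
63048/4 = 15762 = 15762.00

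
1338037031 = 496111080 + 841925951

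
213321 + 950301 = 1163622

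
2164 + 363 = 2527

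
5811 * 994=5776134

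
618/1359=206/453 ≈ 0.455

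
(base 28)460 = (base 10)3304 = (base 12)1ab4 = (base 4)303220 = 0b110011101000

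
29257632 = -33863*(-864)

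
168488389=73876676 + 94611713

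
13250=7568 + 5682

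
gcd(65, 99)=1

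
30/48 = 5/8 = 0.625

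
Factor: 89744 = 2^4*71^1*79^1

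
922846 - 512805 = 410041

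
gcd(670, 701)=1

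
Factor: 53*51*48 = 2^4*3^2*17^1*53^1 = 129744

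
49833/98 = 1017/2 = 508.50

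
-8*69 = -552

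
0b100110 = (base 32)16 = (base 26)1c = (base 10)38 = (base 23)1f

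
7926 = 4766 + 3160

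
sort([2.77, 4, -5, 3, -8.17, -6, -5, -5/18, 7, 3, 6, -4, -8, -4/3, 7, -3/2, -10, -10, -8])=[-10, -10, -8.17, -8, -8, -6, -5, -5, -4, -3/2, -4/3, -5/18, 2.77, 3, 3, 4, 6, 7, 7]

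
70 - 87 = -17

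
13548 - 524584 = -511036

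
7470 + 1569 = 9039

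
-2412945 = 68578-2481523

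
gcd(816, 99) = 3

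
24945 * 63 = 1571535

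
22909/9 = 2545 + 4/9 ≈ 2545.44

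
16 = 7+9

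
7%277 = 7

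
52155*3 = 156465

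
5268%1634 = 366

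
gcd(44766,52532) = 2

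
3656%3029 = 627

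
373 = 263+110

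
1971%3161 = 1971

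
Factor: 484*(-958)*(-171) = 2^3*3^2*11^2*19^1*479^1 = 79287912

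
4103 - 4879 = -776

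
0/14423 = 0 = 0.00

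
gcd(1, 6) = 1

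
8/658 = 4/329 ≈ 0.0122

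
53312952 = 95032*561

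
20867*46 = 959882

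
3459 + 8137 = 11596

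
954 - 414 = 540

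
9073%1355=943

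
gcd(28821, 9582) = 3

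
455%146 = 17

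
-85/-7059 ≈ 0.0120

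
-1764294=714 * (-2471)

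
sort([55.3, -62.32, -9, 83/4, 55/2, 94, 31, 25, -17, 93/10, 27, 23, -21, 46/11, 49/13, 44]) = [-62.32, -21, -17, -9, 49/13, 46/11, 93/10, 83/4, 23, 25, 27, 55/2, 31, 44, 55.3, 94]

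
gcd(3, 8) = 1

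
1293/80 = 16 + 13/80 ≈ 16.16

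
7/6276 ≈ 0.00112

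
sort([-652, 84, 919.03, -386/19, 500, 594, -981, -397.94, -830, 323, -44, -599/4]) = [-981, -830, -652, -397.94, -599/4, -44, -386/19, 84, 323, 500, 594, 919.03]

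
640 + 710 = 1350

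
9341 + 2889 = 12230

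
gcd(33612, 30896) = 4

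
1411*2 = 2822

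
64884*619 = 40163196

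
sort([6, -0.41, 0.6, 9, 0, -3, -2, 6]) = [-3, -2, -0.41, 0, 0.6, 6, 6, 9]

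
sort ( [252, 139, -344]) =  [-344, 139, 252]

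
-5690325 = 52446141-58136466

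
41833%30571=11262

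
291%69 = 15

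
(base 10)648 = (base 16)288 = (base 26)oo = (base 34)j2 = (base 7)1614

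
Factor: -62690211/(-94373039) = 3^2 * 47^(-1) * 61^(-1) * 191^1 * 32917^(-1) * 36469^1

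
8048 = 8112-64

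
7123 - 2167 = 4956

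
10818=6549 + 4269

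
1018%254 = 2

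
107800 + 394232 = 502032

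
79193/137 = 578 + 7/137 ≈ 578.05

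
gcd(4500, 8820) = 180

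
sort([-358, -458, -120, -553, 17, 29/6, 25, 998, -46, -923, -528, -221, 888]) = [-923, -553, -528, -458, -358, -221, -120, -46, 29/6, 17, 25, 888, 998]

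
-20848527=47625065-68473592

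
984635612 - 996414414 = -11778802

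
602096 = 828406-226310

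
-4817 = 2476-7293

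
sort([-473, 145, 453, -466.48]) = [-473, -466.48, 145, 453]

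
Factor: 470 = 2^1*5^1*47^1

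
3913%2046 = 1867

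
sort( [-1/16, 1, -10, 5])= [-10, -1/16, 1, 5]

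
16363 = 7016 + 9347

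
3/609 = 1/203 ≈ 0.00493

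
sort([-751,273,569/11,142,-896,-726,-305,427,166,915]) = [-896,-751,-726,-305,569/11,142,166,273,427,915]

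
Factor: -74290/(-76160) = 2^(-6)*7^(-1)*19^1*23^1 = 437/448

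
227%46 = 43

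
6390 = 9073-2683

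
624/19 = 32 + 16/19 ≈ 32.84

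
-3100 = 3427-6527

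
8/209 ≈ 0.0383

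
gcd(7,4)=1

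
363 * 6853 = 2487639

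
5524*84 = 464016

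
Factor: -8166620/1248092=-1*5^1*7^1*11^1*5303^1*312023^(-1)=-2041655/312023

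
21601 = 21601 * 1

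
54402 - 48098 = 6304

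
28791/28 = 4113/4 = 1028.25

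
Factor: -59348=-1*2^2*37^1*401^1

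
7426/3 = 2475 + 1/3 ≈ 2475.33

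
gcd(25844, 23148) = 4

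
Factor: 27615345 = 3^1 * 5^1 * 41^1 * 83^1 * 541^1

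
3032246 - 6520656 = -3488410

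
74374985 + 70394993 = 144769978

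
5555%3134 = 2421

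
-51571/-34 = 1516 + 27/34 ≈ 1516.79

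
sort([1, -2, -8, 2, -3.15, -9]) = [-9, -8, -3.15, -2, 1, 2]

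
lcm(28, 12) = 84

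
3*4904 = 14712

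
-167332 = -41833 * 4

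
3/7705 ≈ 0.000389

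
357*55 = 19635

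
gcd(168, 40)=8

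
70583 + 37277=107860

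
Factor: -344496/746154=-1*2^3*3^(-1)*7177^1*41453^(-1)=-57416/124359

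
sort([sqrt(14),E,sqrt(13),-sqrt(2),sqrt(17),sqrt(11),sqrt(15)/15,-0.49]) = [-sqrt(2),-0.49,sqrt(15)/15,E,sqrt(11),sqrt(13),sqrt(14),sqrt(17)]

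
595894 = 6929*86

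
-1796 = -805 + -991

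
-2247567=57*(-39431)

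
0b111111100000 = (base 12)2428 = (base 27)5fe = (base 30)4fe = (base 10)4064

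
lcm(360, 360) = 360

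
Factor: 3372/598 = 2^1 * 3^1 * 13^(-1) * 23^(-1) * 281^1 = 1686/299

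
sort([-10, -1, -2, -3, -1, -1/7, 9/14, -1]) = [-10, -3, -2, -1, -1, -1, -1/7, 9/14]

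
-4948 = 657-5605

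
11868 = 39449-27581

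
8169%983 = 305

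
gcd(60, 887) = 1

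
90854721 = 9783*9287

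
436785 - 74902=361883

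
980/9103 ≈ 0.108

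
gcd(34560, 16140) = 60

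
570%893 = 570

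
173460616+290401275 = 463861891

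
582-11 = 571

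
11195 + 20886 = 32081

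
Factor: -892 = -1*2^2*223^1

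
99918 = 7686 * 13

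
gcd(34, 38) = 2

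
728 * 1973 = 1436344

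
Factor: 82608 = 2^4*3^1*1721^1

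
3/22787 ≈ 0.000132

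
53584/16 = 3349 = 3349.00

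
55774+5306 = 61080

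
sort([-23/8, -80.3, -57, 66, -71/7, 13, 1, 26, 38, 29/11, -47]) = [-80.3, -57, -47, -71/7, -23/8, 1, 29/11, 13, 26, 38, 66]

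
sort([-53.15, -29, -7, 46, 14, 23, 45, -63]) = [-63, -53.15, -29, -7, 14, 23, 45, 46]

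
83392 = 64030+19362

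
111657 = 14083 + 97574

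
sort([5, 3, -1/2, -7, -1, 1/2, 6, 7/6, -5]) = [-7, -5, -1, -1/2, 1/2, 7/6, 3, 5, 6]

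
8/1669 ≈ 0.00479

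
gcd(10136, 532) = 28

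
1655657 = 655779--999878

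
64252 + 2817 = 67069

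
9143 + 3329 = 12472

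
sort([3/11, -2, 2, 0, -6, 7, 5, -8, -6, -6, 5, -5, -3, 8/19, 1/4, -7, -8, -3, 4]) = [-8, -8, -7, -6, -6, -6, -5, -3, -3, -2, 0, 1/4, 3/11, 8/19, 2, 4, 5, 5, 7]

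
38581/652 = 59 + 113/652 ≈ 59.17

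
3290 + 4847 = 8137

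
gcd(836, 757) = 1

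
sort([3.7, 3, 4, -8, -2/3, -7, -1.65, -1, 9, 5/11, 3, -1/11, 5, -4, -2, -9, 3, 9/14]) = [-9, -8, -7, -4, -2, -1.65, -1, -2/3, -1/11, 5/11, 9/14, 3, 3, 3, 3.7, 4, 5, 9]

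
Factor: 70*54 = 2^2*3^3*5^1*7^1 = 3780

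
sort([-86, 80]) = [-86, 80]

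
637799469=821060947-183261478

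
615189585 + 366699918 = 981889503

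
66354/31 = 2140 + 14/31 ≈ 2140.45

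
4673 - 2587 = 2086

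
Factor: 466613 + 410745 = 2^1*23^1*19073^1 = 877358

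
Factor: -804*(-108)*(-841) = -1*2^4*3^4*29^2*67^1 = -73025712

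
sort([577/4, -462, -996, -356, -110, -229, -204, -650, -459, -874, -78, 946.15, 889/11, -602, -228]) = [-996, -874, -650, -602, -462, -459, -356, -229, -228, -204, -110, -78, 889/11, 577/4, 946.15]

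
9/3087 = 1/343 ≈ 0.00292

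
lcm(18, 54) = 54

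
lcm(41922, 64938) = 3311838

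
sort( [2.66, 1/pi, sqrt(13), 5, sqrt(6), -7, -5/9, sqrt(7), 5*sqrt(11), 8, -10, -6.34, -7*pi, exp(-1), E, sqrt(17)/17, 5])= [-7*pi, -10, -7, -6.34, -5/9, sqrt(17)/17, 1/pi, exp(-1), sqrt(6), sqrt(7), 2.66, E, sqrt(13), 5, 5, 8, 5*sqrt(11)]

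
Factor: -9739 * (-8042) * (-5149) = -1 * 2^1 * 19^1 * 271^1 * 4021^1 * 9739^1 = -403275024662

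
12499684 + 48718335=61218019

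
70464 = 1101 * 64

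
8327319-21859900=-13532581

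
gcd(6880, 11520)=160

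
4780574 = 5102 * 937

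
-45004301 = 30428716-75433017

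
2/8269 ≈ 0.000242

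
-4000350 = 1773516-5773866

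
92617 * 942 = 87245214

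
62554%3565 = 1949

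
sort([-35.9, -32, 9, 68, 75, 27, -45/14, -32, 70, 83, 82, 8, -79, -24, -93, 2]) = [-93, -79, -35.9, -32, -32, -24, -45/14, 2, 8, 9, 27, 68, 70, 75, 82, 83]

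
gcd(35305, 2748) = 1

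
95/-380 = -1/4 = -0.25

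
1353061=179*7559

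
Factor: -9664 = -1 * 2^6 * 151^1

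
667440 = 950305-282865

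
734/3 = 244 + 2/3 ≈ 244.67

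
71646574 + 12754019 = 84400593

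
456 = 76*6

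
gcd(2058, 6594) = 42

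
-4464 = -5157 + 693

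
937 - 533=404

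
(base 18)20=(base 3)1100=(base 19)1h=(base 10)36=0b100100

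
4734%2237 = 260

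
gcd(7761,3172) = 13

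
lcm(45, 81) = 405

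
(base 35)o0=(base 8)1510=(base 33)pf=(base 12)5a0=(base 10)840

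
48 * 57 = 2736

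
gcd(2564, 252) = 4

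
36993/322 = 114 + 285/322 ≈ 114.89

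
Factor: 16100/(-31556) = -1*5^2*7^(-2) = -25/49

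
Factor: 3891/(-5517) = -1*3^(-1)*613^(-1)*1297^1 = -1297/1839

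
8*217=1736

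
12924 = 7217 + 5707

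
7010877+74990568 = 82001445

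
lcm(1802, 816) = 43248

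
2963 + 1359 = 4322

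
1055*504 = 531720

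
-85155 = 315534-400689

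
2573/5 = 514 + 3/5 = 514.60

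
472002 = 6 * 78667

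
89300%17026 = 4170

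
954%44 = 30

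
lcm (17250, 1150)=17250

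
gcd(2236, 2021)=43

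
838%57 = 40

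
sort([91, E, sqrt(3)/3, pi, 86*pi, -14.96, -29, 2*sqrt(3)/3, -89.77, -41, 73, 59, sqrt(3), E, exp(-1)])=[-89.77, -41, -29, -14.96, exp(-1), sqrt(3)/3, 2*sqrt(3)/3, sqrt(3), E, E, pi, 59, 73, 91, 86*pi]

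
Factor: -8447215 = -1*5^1*7^1*17^1*14197^1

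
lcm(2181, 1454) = 4362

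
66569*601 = 40007969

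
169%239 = 169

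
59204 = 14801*4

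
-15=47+-62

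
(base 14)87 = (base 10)119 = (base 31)3q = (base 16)77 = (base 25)4j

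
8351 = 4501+3850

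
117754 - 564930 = -447176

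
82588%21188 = 19024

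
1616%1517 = 99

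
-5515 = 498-6013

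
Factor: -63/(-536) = 2^(-3)*3^2*7^1*67^(-1)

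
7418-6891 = 527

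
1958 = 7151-5193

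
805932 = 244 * 3303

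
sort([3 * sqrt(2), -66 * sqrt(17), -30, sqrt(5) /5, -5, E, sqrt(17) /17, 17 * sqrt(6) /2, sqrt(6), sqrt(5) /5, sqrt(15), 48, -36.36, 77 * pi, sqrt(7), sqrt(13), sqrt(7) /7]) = [-66 * sqrt(17), -36.36, -30, -5, sqrt(17) /17, sqrt(7) /7, sqrt(5) /5, sqrt(5) /5, sqrt(6), sqrt(7), E, sqrt(13), sqrt(15), 3 * sqrt(2), 17 * sqrt(6) /2, 48, 77 * pi]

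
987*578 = 570486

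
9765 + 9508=19273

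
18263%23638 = 18263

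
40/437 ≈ 0.0915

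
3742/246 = 15+26/123≈15.21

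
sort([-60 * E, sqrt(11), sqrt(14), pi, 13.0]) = [-60 * E, pi, sqrt(11), sqrt(14), 13.0]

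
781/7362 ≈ 0.106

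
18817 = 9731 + 9086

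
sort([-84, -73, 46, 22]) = [-84, -73, 22, 46]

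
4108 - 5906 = -1798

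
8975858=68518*131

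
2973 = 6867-3894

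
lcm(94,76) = 3572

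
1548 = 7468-5920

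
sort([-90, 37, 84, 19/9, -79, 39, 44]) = [-90, -79, 19/9, 37, 39, 44, 84]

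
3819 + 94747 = 98566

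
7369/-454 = -16 - 105/454 ≈ -16.23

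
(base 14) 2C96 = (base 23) F1E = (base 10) 7972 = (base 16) 1F24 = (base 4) 1330210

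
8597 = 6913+1684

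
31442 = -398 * (-79)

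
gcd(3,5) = 1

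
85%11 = 8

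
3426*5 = 17130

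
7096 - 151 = 6945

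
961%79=13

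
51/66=17/22 ≈ 0.773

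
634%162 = 148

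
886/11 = 80 + 6/11 ≈ 80.55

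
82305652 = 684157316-601851664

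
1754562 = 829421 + 925141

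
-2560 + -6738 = -9298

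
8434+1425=9859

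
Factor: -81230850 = -1*2^1*3^4*5^2*31^1*647^1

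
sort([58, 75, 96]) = [58, 75, 96]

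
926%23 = 6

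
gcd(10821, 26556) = 3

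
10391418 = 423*24566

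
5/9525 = 1/1905≈0.000525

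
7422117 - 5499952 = 1922165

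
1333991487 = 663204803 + 670786684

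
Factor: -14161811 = -1 * 14161811^1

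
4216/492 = 1054/123 ≈ 8.57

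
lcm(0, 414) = 0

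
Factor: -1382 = -1*2^1*691^1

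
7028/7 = 1004 = 1004.00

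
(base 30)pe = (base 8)1374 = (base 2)1011111100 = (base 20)1i4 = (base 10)764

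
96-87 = 9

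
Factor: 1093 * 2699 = 1093^1 * 2699^1 = 2950007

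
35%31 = 4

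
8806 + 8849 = 17655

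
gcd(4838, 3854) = 82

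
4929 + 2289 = 7218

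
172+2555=2727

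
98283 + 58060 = 156343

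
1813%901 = 11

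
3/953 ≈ 0.00315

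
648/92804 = 162/23201 ≈ 0.00698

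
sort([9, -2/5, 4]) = [-2/5, 4, 9]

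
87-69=18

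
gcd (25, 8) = 1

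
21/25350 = 7/8450 ≈ 0.000828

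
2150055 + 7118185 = 9268240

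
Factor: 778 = 2^1*389^1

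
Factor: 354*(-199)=-1*2^1*3^1*59^1*199^1=-70446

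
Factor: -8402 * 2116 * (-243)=2^3 * 3^5 * 23^2 * 4201^1=4320207576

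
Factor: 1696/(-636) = -1*2^3*3^(-1) = -8/3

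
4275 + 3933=8208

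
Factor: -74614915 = -1*5^1*14922983^1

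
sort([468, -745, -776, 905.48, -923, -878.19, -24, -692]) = [-923, -878.19, -776, -745, -692, -24, 468, 905.48]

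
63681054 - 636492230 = -572811176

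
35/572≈0.0612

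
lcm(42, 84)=84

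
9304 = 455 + 8849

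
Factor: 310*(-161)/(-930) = 3^(-1)*7^1*23^1 = 161/3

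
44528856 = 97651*456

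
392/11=35 + 7/11 ≈ 35.64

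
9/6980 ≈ 0.00129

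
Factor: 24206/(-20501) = -1*2^1*7^2*83^(-1) = -98/83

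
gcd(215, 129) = 43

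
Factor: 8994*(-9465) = -1*2^1*3^2*5^1*631^1*1499^1 = -85128210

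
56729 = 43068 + 13661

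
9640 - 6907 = 2733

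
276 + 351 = 627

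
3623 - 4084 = -461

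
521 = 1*521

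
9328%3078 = 94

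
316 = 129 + 187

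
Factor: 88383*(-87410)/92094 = -1*5^1*17^1*1733^1*8741^1*15349^(-1) = -1287593005/15349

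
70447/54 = 1304 + 31/54 ≈ 1304.57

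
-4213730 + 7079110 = 2865380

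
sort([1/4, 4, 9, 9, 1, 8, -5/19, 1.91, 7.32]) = [-5/19, 1/4, 1, 1.91, 4, 7.32, 8, 9, 9]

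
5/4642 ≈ 0.00108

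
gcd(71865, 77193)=9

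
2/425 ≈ 0.00471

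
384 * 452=173568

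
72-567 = -495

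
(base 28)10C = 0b1100011100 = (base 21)1GJ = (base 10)796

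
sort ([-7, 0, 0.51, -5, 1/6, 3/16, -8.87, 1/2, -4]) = [-8.87, -7, -5, -4, 0, 1/6, 3/16, 1/2, 0.51]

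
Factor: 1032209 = 311^1*3319^1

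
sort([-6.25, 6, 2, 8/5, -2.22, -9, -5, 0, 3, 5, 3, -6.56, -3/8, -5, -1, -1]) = [-9, -6.56, -6.25, -5, -5, -2.22, -1, -1, -3/8, 0, 8/5, 2, 3, 3, 5, 6]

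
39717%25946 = 13771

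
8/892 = 2/223 ≈ 0.00897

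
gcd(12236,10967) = 1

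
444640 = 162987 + 281653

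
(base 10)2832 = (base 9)3786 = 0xb10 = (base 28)3h4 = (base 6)21040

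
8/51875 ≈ 0.000154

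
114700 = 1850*62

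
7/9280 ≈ 0.000754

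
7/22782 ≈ 0.000307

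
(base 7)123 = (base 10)66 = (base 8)102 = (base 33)20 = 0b1000010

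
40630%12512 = 3094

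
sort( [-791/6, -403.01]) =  [-403.01, -791/6]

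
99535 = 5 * 19907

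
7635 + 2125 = 9760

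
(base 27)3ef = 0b101000010100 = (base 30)2q0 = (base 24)4bc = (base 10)2580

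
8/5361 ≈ 0.00149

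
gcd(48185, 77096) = 9637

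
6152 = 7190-1038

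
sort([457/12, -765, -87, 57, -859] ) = [-859, -765, -87, 457/12, 57] 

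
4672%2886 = 1786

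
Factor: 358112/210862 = 2^4 * 19^1 * 179^(-1) = 304/179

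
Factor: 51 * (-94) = -1 * 2^1 * 3^1 * 17^1 * 47^1 = -4794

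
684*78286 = 53547624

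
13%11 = 2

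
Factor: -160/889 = -1*2^5*5^1*7^(-1)*127^(-1)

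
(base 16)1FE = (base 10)510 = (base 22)114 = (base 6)2210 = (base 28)I6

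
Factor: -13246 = -1*2^1*37^1*179^1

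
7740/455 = 17 + 1/91≈17.01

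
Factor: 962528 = 2^5 * 7^1 * 4297^1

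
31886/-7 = -4555 - 1/7 ≈ -4555.14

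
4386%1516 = 1354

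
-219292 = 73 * (-3004)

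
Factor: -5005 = -1 * 5^1 * 7^1 * 11^1 * 13^1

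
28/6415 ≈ 0.00436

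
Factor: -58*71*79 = -1*2^1*29^1*71^1*79^1 = -325322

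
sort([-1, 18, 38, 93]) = [-1, 18, 38, 93]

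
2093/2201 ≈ 0.951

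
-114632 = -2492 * 46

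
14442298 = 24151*598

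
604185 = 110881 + 493304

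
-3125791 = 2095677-5221468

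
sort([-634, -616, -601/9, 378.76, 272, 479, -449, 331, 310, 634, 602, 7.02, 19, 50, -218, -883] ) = [-883, -634, -616, -449, -218, -601/9, 7.02, 19, 50, 272, 310, 331, 378.76, 479, 602, 634] 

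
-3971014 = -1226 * 3239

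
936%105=96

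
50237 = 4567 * 11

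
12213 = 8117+4096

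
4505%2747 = 1758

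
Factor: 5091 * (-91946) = -1 * 2^1 * 3^1 * 31^1 * 1483^1 * 1697^1 = -468097086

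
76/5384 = 19/1346 ≈ 0.0141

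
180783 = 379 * 477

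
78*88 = 6864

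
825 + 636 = 1461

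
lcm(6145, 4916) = 24580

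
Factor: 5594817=3^1*1864939^1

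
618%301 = 16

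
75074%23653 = 4115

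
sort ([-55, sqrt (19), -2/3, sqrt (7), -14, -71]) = [-71, -55, -14, -2/3, sqrt (7), sqrt (19)]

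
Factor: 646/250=5^ (-3) * 17^1 * 19^1=323/125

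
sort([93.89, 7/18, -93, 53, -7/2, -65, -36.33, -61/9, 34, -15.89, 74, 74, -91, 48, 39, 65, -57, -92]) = [-93, -92, -91, -65, -57, -36.33, -15.89, -61/9, -7/2, 7/18, 34, 39, 48, 53, 65, 74, 74, 93.89]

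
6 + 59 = 65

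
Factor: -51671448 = -1*2^3*3^2*717659^1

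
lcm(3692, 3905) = 203060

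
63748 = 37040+26708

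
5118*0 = 0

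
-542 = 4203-4745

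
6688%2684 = 1320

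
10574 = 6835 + 3739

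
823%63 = 4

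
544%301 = 243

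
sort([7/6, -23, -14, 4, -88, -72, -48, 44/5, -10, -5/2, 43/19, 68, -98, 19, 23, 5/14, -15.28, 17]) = [-98, -88, -72, -48, -23, -15.28, -14, -10, -5/2, 5/14, 7/6, 43/19, 4, 44/5, 17, 19, 23, 68]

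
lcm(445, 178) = 890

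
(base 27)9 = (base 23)9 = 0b1001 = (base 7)12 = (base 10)9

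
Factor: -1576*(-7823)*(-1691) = -1*2^3*19^1*89^1*197^1*7823^1 = -20848420168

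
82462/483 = 170 + 352/483 ≈ 170.73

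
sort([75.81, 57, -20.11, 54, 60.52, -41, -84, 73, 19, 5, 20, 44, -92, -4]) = [-92, -84, -41, -20.11, -4, 5, 19, 20, 44, 54, 57, 60.52, 73, 75.81]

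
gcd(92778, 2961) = 987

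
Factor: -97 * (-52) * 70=2^3 * 5^1 * 7^1 * 13^1 * 97^1=353080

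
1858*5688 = 10568304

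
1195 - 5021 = -3826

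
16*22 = 352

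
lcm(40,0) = 0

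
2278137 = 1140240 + 1137897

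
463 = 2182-1719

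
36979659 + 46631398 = 83611057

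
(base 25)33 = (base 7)141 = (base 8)116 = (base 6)210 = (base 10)78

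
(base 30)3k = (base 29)3n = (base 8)156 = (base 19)5f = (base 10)110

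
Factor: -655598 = -1 * 2^1 * 327799^1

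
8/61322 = 4/30661 ≈ 0.000130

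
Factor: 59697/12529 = 3^4 * 17^(-1) = 81/17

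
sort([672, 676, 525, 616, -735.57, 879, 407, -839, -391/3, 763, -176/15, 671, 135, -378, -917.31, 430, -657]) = [-917.31, -839, -735.57, -657, -378, -391/3, -176/15, 135, 407, 430, 525, 616, 671, 672, 676, 763, 879]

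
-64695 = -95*681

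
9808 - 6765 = 3043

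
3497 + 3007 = 6504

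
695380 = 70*9934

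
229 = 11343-11114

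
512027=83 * 6169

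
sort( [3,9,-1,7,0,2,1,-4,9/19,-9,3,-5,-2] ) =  [-9,-5,-4,-2,-1,0,9/19,1,2,3,3,7,9] 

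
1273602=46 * 27687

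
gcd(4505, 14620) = 85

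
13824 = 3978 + 9846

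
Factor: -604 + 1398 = 2^1 * 397^1 = 794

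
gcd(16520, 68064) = 8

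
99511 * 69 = 6866259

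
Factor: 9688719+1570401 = 2^4*3^1*5^1*43^1*1091^1 = 11259120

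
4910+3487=8397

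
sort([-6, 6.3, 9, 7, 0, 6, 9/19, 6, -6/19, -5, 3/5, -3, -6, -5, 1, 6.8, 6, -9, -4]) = [-9, -6, -6, -5, -5, -4, -3, -6/19, 0, 9/19, 3/5, 1, 6, 6, 6, 6.3, 6.8, 7, 9]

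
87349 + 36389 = 123738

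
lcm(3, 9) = 9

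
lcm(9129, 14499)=246483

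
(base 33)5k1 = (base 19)gh7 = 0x17da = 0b1011111011010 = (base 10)6106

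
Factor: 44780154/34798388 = 2^(-1) * 3^1 * 17^(-1) * 631^(-1) * 811^(-1) * 7463359^1 = 22390077/17399194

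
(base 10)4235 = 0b1000010001011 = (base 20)abf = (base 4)1002023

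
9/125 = 0.072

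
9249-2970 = 6279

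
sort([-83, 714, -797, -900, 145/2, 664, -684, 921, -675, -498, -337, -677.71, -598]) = [-900, -797, -684, -677.71, -675, -598, -498, -337, -83, 145/2, 664, 714, 921]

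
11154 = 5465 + 5689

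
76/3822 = 38/1911 ≈ 0.0199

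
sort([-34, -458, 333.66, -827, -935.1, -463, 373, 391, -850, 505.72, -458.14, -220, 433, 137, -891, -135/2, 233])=[-935.1, -891, -850, -827, -463, -458.14, -458, -220, -135/2, -34, 137, 233, 333.66, 373, 391, 433, 505.72]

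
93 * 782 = 72726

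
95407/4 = 23851 + 3/4 = 23851.75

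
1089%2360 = 1089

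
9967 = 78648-68681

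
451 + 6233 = 6684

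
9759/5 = 1951 + 4/5 = 1951.80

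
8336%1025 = 136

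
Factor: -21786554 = -1*2^1*17^2*37693^1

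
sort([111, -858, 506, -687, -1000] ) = [-1000, -858, -687, 111, 506] 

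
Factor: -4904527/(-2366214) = 2^(-1)*3^(-1)*19^1*293^1*881^1*394369^(-1)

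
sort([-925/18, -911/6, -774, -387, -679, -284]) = [-774, -679, -387, -284, -911/6, -925/18]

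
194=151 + 43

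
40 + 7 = 47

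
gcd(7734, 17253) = 3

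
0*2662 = 0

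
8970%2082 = 642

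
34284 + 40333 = 74617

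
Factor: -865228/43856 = -1*2^(-2)*7^1*13^1*2377^1*2741^(-1) = -216307/10964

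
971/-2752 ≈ -0.353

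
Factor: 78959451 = 3^1 * 3257^1 * 8081^1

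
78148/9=8683+1/9 ≈ 8683.11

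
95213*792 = 75408696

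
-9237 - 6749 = -15986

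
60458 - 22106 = 38352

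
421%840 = 421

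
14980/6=7490/3 ≈ 2496.67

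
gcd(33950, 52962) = 1358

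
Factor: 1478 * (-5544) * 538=-1 * 2^5 * 3^2 * 7^1 * 11^1 * 269^1 * 739^1=-4408389216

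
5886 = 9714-3828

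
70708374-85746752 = -15038378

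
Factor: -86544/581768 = -1*2^1*3^2*11^(-2) = -18/121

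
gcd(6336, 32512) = 64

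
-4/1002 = -2/501 ≈ -0.00399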